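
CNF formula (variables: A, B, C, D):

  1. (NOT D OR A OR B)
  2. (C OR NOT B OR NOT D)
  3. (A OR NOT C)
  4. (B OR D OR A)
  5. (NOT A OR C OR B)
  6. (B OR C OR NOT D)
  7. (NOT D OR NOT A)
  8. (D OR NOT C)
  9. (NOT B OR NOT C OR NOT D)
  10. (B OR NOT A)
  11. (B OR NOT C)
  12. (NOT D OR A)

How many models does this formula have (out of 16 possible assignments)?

2

The models are:
  A=F B=T C=F D=F
  A=T B=T C=F D=F
That's 2 in total.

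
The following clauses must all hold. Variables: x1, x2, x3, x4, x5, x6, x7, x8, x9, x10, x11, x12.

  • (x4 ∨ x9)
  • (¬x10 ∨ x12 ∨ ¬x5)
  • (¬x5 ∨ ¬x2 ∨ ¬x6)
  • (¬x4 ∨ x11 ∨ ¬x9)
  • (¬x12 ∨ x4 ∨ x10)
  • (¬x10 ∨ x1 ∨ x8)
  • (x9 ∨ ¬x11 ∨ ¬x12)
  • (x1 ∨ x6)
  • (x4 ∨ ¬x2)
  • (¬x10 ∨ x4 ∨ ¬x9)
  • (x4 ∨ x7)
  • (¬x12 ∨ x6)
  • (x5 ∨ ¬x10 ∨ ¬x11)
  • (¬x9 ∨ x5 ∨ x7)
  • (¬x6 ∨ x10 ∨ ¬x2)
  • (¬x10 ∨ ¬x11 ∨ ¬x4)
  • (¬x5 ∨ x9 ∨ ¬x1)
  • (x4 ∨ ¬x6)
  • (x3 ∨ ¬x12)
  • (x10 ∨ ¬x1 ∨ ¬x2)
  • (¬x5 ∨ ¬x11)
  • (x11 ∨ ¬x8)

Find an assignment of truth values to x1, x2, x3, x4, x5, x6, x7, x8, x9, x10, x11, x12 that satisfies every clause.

Pure literal: x2 appears only negated; assign x2 = False.
x7 occurs only positively in the remaining clauses — set x7 = True.
Branch on x1: take x1 = False.
  then x6 is forced to True.
  then x4 is forced to True.
The remaining clauses are satisfied by x3 = False, x5 = False, x8 = True, x9 = False, x10 = False, x11 = True, x12 = False.
Every clause has at least one true literal under this assignment.

x1=F, x2=F, x3=F, x4=T, x5=F, x6=T, x7=T, x8=T, x9=F, x10=F, x11=T, x12=F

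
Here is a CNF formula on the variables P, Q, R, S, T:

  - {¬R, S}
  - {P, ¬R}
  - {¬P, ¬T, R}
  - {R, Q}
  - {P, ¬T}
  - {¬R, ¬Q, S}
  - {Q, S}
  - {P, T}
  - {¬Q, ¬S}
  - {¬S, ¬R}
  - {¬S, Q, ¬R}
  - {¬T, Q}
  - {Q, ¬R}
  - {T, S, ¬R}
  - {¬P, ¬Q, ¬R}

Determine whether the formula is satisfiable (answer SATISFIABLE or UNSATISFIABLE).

Branch on P: take P = True.
Branch on Q: take Q = True.
  then S is forced to False.
  then R is forced to False.
  then T is forced to False.
So P=1, Q=1, R=0, S=0, T=0 is a satisfying assignment.

SATISFIABLE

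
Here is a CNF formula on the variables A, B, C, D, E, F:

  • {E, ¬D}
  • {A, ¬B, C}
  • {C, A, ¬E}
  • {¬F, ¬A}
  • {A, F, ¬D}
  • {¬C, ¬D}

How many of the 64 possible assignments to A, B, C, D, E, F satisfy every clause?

20

Split on A, then C.
  A=T, C=T: remaining (B,D,E,F) ∈ {(F,F,F,F); (F,F,T,F); (T,F,F,F); (T,F,T,F)} — 4.
  A=T, C=F: B free; 3 ways for (D,E,F) × 2^1 = 6.
  A=F, C=T: forces D=F; B, E, F free → 2^3 = 8.
  A=F, C=F: remaining (B,D,E,F) ∈ {(F,F,F,F); (F,F,F,T)} — 2.
Total: 4 + 6 + 8 + 2 = 20.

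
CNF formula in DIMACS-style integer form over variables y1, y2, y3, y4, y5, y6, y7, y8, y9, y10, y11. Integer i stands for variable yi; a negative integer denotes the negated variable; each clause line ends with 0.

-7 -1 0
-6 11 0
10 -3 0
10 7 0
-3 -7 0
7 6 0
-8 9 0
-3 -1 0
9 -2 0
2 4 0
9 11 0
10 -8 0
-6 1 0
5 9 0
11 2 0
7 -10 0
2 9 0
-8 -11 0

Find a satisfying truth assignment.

y1=F, y2=T, y3=F, y4=F, y5=T, y6=F, y7=T, y8=T, y9=T, y10=T, y11=F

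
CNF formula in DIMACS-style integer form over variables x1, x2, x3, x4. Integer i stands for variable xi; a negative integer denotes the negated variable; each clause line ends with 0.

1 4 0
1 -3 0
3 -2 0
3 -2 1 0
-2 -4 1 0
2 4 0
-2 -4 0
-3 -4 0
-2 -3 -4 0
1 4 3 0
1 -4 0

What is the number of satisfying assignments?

The models are:
  x1=1 x2=0 x3=0 x4=1
  x1=1 x2=1 x3=1 x4=0
Count: 2.

2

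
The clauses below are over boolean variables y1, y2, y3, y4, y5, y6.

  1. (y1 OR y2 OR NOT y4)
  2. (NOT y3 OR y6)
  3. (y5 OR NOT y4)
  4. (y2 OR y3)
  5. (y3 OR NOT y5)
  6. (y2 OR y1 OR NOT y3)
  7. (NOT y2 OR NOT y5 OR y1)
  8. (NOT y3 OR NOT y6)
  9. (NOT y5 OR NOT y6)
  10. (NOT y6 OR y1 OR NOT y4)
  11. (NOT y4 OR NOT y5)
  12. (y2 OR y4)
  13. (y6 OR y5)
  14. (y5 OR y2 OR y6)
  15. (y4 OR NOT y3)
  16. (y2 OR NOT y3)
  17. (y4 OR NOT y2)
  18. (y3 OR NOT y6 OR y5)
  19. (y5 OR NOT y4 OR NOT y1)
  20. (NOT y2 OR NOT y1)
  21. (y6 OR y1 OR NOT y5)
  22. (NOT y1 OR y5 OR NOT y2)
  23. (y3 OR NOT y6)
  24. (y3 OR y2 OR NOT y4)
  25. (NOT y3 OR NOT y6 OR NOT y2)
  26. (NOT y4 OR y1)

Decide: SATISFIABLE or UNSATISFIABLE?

UNSATISFIABLE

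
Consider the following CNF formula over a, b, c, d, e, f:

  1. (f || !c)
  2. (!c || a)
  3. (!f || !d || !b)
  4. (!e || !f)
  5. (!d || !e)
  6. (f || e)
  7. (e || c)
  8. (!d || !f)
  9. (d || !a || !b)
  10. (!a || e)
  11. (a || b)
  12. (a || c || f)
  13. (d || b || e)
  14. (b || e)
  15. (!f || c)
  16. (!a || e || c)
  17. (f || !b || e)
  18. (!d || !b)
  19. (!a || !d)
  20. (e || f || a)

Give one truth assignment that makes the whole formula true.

a=T, b=F, c=F, d=F, e=T, f=F

Set a = True and propagate.
  then e is forced to True.
  then f is forced to False.
  then c is forced to False.
  then d is forced to False.
  then b is forced to False.
Every clause has at least one true literal under this assignment.
Check each clause:
  1. (!c || f) — !c is true.
  2. (a || !c) — a is true.
  3. (!d || !b || !f) — !f is true.
  4. (!e || !f) — !f is true.
  5. (!e || !d) — !d is true.
  6. (f || e) — e is true.
  7. (c || e) — e is true.
  8. (!f || !d) — !f is true.
  9. (!a || !b || d) — !b is true.
  10. (e || !a) — e is true.
  11. (b || a) — a is true.
  12. (c || f || a) — a is true.
  13. (e || d || b) — e is true.
  14. (b || e) — e is true.
  15. (c || !f) — !f is true.
  16. (e || c || !a) — e is true.
  17. (!b || f || e) — e is true.
  18. (!d || !b) — !d is true.
  19. (!d || !a) — !d is true.
  20. (e || f || a) — a is true.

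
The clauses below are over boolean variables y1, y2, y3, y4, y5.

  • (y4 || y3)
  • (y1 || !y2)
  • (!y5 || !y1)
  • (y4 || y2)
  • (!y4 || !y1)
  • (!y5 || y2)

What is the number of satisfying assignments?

3

Satisfying assignments:
  y1=F y2=F y3=F y4=T y5=F
  y1=F y2=F y3=T y4=T y5=F
  y1=T y2=T y3=T y4=F y5=F
That's 3 in total.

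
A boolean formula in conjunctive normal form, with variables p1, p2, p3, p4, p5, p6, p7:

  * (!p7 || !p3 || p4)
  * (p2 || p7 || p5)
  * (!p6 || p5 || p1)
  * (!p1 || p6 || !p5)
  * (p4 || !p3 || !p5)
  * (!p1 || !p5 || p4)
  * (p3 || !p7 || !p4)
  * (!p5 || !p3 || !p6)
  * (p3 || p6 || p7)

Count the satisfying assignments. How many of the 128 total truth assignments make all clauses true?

34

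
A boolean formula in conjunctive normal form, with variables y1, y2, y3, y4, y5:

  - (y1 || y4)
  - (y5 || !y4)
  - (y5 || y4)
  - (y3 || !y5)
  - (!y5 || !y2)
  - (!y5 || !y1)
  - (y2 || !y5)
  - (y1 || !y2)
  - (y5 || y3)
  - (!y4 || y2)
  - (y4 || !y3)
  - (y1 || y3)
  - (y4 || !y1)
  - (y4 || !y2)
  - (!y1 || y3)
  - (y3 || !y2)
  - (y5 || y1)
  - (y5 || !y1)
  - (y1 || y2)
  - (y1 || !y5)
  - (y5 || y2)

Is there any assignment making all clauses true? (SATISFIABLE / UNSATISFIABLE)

y5 = True:
  propagation gives y3=True, y2=False; an empty clause results — contradiction.
y5 = False:
  propagation gives y4=False; an empty clause results — contradiction.
Every branch closes, so no satisfying assignment exists.

UNSATISFIABLE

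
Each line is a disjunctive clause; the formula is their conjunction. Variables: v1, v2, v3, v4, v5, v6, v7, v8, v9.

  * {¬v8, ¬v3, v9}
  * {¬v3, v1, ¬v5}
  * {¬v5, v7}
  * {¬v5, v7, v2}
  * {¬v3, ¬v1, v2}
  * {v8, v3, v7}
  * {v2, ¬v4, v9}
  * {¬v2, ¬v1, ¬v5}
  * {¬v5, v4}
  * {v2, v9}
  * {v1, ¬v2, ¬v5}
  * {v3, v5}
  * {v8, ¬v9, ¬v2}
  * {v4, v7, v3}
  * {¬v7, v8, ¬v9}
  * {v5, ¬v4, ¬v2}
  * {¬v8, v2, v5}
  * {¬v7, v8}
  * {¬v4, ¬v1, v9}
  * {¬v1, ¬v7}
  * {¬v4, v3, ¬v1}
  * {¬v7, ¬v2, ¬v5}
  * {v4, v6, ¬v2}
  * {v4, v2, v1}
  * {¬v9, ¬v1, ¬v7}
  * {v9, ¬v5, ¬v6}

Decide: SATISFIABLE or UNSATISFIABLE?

SATISFIABLE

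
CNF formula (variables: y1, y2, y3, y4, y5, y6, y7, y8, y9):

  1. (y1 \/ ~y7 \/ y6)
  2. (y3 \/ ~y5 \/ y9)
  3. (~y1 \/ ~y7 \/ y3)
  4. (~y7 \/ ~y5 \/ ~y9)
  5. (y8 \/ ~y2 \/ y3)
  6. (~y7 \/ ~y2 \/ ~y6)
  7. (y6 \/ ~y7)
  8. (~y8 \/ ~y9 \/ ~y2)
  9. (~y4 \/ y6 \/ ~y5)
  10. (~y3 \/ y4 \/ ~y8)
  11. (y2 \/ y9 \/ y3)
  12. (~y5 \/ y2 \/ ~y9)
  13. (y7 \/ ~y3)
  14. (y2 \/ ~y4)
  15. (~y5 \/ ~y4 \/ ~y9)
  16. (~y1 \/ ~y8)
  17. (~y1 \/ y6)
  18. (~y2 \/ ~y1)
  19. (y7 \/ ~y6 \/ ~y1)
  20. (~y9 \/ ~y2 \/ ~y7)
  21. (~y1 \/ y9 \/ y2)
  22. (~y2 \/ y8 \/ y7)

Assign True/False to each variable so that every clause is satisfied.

y5 occurs only negated in the remaining clauses — set y5 = False.
Try y1 = False.
Set y2 = False and propagate.
  then y4 is forced to False.
The remaining clauses are satisfied by y3 = True, y6 = True, y7 = True, y8 = False, y9 = False.
Every clause has at least one true literal under this assignment.

y1 = F, y2 = F, y3 = T, y4 = F, y5 = F, y6 = T, y7 = T, y8 = F, y9 = F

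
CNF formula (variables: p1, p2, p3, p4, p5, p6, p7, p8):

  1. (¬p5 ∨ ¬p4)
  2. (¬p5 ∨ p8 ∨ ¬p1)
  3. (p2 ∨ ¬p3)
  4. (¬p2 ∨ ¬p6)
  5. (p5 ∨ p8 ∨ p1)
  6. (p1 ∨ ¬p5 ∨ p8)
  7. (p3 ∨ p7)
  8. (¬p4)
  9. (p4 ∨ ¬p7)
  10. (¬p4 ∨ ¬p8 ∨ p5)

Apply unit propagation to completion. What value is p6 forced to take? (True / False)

False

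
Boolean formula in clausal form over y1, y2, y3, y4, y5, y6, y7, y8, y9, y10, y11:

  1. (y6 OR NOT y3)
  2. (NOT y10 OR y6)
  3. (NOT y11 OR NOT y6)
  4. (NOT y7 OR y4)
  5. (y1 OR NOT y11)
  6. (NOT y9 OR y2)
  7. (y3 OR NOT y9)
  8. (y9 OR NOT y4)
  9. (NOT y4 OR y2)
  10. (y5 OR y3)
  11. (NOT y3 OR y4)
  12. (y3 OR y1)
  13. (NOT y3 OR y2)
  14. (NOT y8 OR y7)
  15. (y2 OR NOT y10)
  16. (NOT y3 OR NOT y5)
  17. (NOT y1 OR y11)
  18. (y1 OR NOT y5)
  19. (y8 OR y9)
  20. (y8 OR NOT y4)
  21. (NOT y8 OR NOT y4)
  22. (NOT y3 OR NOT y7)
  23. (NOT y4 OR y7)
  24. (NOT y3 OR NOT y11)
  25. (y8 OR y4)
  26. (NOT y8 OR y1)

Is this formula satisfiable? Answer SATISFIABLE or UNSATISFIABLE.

y3 = True:
  propagation gives y6=True, y11=False, y4=True, y9=True; an empty clause results — contradiction.
y3 = False:
  propagation gives y9=False, y4=False, y7=False, y5=True; an empty clause results — contradiction.
Every branch closes, so no satisfying assignment exists.

UNSATISFIABLE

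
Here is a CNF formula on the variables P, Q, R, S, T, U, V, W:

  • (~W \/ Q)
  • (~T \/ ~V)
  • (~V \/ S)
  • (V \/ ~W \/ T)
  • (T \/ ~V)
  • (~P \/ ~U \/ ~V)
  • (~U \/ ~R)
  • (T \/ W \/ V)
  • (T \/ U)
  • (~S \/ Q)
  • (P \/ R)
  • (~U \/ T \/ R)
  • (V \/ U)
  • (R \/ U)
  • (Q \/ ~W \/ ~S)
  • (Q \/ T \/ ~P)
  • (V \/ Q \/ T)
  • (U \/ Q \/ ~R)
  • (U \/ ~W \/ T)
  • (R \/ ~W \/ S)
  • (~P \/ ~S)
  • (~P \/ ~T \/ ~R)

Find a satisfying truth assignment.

P=True, Q=True, R=False, S=False, T=True, U=True, V=False, W=False

Q occurs only positively in the remaining clauses — set Q = True.
Try P = True.
  then S is forced to False.
  then V is forced to False.
  then U is forced to True.
  then R is forced to False.
  then T is forced to True.
  then W is forced to False.
Every clause has at least one true literal under this assignment.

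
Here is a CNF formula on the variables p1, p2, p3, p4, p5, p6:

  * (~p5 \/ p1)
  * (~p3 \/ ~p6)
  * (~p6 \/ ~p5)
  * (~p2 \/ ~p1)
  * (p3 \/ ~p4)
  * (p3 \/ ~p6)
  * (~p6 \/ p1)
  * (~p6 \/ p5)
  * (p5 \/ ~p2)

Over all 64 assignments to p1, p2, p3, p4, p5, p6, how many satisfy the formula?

9

Case analysis on p6 and p5:
  p6=T, p5=T: a clause becomes empty — 0.
  p6=T, p5=F: a clause becomes empty — 0.
  p6=F, p5=T: remaining (p1,p2,p3,p4) ∈ {(T,F,F,F); (T,F,T,F); (T,F,T,T)} — 3.
  p6=F, p5=F: p1 free; 3 ways for (p2,p3,p4) × 2^1 = 6.
Total: 0 + 0 + 3 + 6 = 9.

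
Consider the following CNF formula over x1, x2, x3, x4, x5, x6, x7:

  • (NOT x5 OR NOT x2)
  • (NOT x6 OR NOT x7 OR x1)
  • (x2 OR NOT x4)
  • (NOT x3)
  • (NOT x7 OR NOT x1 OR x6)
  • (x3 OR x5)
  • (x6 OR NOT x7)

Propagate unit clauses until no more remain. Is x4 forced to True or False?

Unit clause (NOT x3) sets x3 = False.
(x5 OR x3) with x3 = False leaves only x5, so x5 = True.
In (NOT x5 OR NOT x2), NOT x5 is now false; NOT x2 must hold, so x2 = False.
From (x2 OR NOT x4) and x2 = False: x4 = False.

False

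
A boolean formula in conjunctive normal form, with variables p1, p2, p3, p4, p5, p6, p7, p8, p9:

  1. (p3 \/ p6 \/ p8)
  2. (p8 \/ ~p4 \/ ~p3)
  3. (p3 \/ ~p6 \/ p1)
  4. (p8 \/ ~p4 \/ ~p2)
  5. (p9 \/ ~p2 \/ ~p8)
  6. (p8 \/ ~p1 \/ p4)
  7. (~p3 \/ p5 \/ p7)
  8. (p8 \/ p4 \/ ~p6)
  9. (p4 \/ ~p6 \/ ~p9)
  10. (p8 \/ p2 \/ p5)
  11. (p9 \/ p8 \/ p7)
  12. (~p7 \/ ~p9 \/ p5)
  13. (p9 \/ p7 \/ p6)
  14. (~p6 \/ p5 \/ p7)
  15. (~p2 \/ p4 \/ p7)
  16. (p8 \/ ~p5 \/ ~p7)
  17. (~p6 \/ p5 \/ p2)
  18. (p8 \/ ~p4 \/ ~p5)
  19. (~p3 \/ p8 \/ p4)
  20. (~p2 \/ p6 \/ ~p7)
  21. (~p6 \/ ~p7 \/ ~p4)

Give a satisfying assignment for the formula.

p1 = False, p2 = False, p3 = True, p4 = False, p5 = True, p6 = True, p7 = True, p8 = True, p9 = False

Check each clause:
  1. (p8 \/ p3 \/ p6) — p8 is true.
  2. (p8 \/ ~p4 \/ ~p3) — p8 is true.
  3. (p1 \/ ~p6 \/ p3) — p3 is true.
  4. (~p4 \/ ~p2 \/ p8) — p8 is true.
  5. (p9 \/ ~p2 \/ ~p8) — ~p2 is true.
  6. (~p1 \/ p8 \/ p4) — p8 is true.
  7. (p5 \/ p7 \/ ~p3) — p5 is true.
  8. (~p6 \/ p8 \/ p4) — p8 is true.
  9. (p4 \/ ~p6 \/ ~p9) — ~p9 is true.
  10. (p5 \/ p2 \/ p8) — p8 is true.
  11. (p9 \/ p8 \/ p7) — p8 is true.
  12. (~p7 \/ p5 \/ ~p9) — p5 is true.
  13. (p7 \/ p6 \/ p9) — p6 is true.
  14. (p7 \/ ~p6 \/ p5) — p5 is true.
  15. (p4 \/ p7 \/ ~p2) — ~p2 is true.
  16. (~p5 \/ p8 \/ ~p7) — p8 is true.
  17. (~p6 \/ p5 \/ p2) — p5 is true.
  18. (~p4 \/ p8 \/ ~p5) — p8 is true.
  19. (p8 \/ p4 \/ ~p3) — p8 is true.
  20. (~p7 \/ p6 \/ ~p2) — p6 is true.
  21. (~p4 \/ ~p7 \/ ~p6) — ~p4 is true.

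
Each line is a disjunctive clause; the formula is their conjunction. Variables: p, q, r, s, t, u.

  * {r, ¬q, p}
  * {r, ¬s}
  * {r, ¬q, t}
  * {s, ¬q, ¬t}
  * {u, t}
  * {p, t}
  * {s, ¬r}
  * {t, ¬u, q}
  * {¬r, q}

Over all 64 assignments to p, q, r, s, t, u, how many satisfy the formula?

9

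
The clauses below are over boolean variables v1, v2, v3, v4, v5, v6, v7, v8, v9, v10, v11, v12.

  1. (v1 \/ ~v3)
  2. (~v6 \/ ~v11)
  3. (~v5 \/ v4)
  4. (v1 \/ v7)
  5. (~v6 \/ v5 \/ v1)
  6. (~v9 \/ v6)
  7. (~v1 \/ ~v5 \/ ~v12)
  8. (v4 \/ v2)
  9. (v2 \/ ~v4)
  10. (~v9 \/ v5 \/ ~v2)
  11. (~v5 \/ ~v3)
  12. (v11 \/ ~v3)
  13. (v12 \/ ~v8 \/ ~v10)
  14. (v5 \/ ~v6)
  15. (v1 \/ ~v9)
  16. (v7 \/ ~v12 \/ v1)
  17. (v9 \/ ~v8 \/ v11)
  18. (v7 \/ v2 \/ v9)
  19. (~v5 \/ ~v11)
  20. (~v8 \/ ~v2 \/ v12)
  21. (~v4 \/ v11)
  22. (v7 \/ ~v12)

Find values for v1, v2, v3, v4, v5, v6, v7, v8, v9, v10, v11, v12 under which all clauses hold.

v1=False, v2=True, v3=False, v4=False, v5=False, v6=False, v7=True, v8=False, v9=False, v10=False, v11=False, v12=True

Check each clause:
  1. (~v3 \/ v1) — ~v3 is true.
  2. (~v6 \/ ~v11) — ~v6 is true.
  3. (~v5 \/ v4) — ~v5 is true.
  4. (v7 \/ v1) — v7 is true.
  5. (~v6 \/ v1 \/ v5) — ~v6 is true.
  6. (v6 \/ ~v9) — ~v9 is true.
  7. (~v1 \/ ~v12 \/ ~v5) — ~v5 is true.
  8. (v2 \/ v4) — v2 is true.
  9. (~v4 \/ v2) — v2 is true.
  10. (~v9 \/ ~v2 \/ v5) — ~v9 is true.
  11. (~v3 \/ ~v5) — ~v5 is true.
  12. (~v3 \/ v11) — ~v3 is true.
  13. (~v8 \/ v12 \/ ~v10) — ~v8 is true.
  14. (~v6 \/ v5) — ~v6 is true.
  15. (~v9 \/ v1) — ~v9 is true.
  16. (v1 \/ v7 \/ ~v12) — v7 is true.
  17. (~v8 \/ v9 \/ v11) — ~v8 is true.
  18. (v2 \/ v9 \/ v7) — v2 is true.
  19. (~v11 \/ ~v5) — ~v5 is true.
  20. (~v8 \/ v12 \/ ~v2) — ~v8 is true.
  21. (v11 \/ ~v4) — ~v4 is true.
  22. (v7 \/ ~v12) — v7 is true.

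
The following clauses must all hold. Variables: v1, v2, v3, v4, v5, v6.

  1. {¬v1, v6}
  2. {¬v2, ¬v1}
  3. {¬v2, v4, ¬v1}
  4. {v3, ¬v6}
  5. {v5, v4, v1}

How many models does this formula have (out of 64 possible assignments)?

Split on v1, then v2.
  v1=1, v2=1: a clause becomes empty — 0.
  v1=1, v2=0: remaining (v3,v4,v5,v6) ∈ {(1,0,0,1); (1,0,1,1); (1,1,0,1); (1,1,1,1)} — 4.
  v1=0, v2=1: 9 of the 16 assignments to (v3,v4,v5,v6) work.
  v1=0, v2=0: 9 of the 16 assignments to (v3,v4,v5,v6) work.
Total: 0 + 4 + 9 + 9 = 22.

22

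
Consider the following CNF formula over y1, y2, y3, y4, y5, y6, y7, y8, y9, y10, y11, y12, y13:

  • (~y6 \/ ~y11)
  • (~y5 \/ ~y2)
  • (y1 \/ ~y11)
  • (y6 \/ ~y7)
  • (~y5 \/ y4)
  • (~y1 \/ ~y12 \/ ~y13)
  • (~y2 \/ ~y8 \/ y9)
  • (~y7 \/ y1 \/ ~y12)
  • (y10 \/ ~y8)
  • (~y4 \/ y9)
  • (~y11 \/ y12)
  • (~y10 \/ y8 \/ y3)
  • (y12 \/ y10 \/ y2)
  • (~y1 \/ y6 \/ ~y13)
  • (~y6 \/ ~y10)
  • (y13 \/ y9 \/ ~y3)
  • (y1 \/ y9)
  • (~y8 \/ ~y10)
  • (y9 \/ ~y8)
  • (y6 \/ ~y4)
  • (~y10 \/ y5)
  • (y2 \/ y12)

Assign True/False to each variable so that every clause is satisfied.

Pure literal: y9 appears only positively; assign y9 = True.
Pure literal: y11 appears only negated; assign y11 = False.
Set y1 = True and propagate.
Try y2 = True.
  then y5 is forced to False.
  then y10 is forced to False.
  then y8 is forced to False.
Set y4 = True and propagate.
  then y6 is forced to True.
The remaining clauses are satisfied by y3 = False, y7 = True, y12 = False, y13 = False.
Check each clause:
  1. (~y11 \/ ~y6) — ~y11 is true.
  2. (~y5 \/ ~y2) — ~y5 is true.
  3. (y1 \/ ~y11) — y1 is true.
  4. (y6 \/ ~y7) — y6 is true.
  5. (y4 \/ ~y5) — ~y5 is true.
  6. (~y1 \/ ~y13 \/ ~y12) — ~y13 is true.
  7. (y9 \/ ~y2 \/ ~y8) — ~y8 is true.
  8. (y1 \/ ~y12 \/ ~y7) — ~y12 is true.
  9. (~y8 \/ y10) — ~y8 is true.
  10. (y9 \/ ~y4) — y9 is true.
  11. (y12 \/ ~y11) — ~y11 is true.
  12. (y8 \/ ~y10 \/ y3) — ~y10 is true.
  13. (y2 \/ y12 \/ y10) — y2 is true.
  14. (~y1 \/ ~y13 \/ y6) — ~y13 is true.
  15. (~y10 \/ ~y6) — ~y10 is true.
  16. (y13 \/ y9 \/ ~y3) — y9 is true.
  17. (y1 \/ y9) — y1 is true.
  18. (~y10 \/ ~y8) — ~y8 is true.
  19. (~y8 \/ y9) — ~y8 is true.
  20. (~y4 \/ y6) — y6 is true.
  21. (y5 \/ ~y10) — ~y10 is true.
  22. (y2 \/ y12) — y2 is true.

y1 = T, y2 = T, y3 = F, y4 = T, y5 = F, y6 = T, y7 = T, y8 = F, y9 = T, y10 = F, y11 = F, y12 = F, y13 = F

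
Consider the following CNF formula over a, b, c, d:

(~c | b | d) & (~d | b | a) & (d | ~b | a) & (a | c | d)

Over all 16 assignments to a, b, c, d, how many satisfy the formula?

Split on d, then a.
  d=1, a=1: remaining (b,c) ∈ {(0,0); (0,1); (1,0); (1,1)} — 4.
  d=1, a=0: remaining (b,c) ∈ {(1,0); (1,1)} — 2.
  d=0, a=1: remaining (b,c) ∈ {(0,0); (1,0); (1,1)} — 3.
  d=0, a=0: a clause becomes empty — 0.
Total: 4 + 2 + 3 + 0 = 9.

9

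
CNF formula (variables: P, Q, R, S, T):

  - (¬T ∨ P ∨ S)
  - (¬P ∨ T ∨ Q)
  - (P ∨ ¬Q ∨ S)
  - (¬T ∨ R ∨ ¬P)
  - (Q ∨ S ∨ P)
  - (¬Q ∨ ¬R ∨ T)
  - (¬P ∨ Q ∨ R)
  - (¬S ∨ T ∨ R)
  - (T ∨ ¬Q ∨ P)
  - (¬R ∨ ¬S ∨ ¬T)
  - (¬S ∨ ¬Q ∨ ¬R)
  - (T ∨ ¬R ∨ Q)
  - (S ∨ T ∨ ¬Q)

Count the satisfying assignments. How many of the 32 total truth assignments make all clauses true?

4

Satisfying assignments:
  P=0 Q=0 R=0 S=1 T=1
  P=0 Q=1 R=0 S=1 T=1
  P=1 Q=0 R=1 S=0 T=1
  P=1 Q=1 R=1 S=0 T=1
That's 4 in total.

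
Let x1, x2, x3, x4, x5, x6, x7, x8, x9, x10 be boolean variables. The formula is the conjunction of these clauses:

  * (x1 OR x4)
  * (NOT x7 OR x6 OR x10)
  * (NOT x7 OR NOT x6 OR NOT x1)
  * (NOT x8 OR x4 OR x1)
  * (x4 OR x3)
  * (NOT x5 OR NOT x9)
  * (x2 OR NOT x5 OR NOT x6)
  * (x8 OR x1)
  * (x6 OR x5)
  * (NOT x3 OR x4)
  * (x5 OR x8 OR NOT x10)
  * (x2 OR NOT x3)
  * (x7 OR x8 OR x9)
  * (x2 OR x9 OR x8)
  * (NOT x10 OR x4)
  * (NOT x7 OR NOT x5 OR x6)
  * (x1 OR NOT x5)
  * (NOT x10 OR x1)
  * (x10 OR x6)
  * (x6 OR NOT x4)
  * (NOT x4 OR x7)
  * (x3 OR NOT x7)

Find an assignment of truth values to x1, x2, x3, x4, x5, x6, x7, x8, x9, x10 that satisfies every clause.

x1=F, x2=T, x3=T, x4=T, x5=F, x6=T, x7=T, x8=T, x9=T, x10=F

Pure literal: x2 appears only positively; assign x2 = True.
Branch on x1: take x1 = False.
  then x4 is forced to True.
  then x8 is forced to True.
  then x5 is forced to False.
  then x6 is forced to True.
  then x10 is forced to False.
  then x7 is forced to True.
  then x3 is forced to True.
x9 is now unconstrained; take x9 = True.
Every clause has at least one true literal under this assignment.
Check each clause:
  1. (x4 OR x1) — x4 is true.
  2. (x10 OR x6 OR NOT x7) — x6 is true.
  3. (NOT x1 OR NOT x7 OR NOT x6) — NOT x1 is true.
  4. (NOT x8 OR x4 OR x1) — x4 is true.
  5. (x4 OR x3) — x3 is true.
  6. (NOT x5 OR NOT x9) — NOT x5 is true.
  7. (NOT x6 OR x2 OR NOT x5) — x2 is true.
  8. (x1 OR x8) — x8 is true.
  9. (x6 OR x5) — x6 is true.
  10. (x4 OR NOT x3) — x4 is true.
  11. (x5 OR NOT x10 OR x8) — x8 is true.
  12. (NOT x3 OR x2) — x2 is true.
  13. (x9 OR x8 OR x7) — x8 is true.
  14. (x8 OR x9 OR x2) — x8 is true.
  15. (NOT x10 OR x4) — x4 is true.
  16. (NOT x7 OR NOT x5 OR x6) — NOT x5 is true.
  17. (x1 OR NOT x5) — NOT x5 is true.
  18. (x1 OR NOT x10) — NOT x10 is true.
  19. (x6 OR x10) — x6 is true.
  20. (NOT x4 OR x6) — x6 is true.
  21. (NOT x4 OR x7) — x7 is true.
  22. (NOT x7 OR x3) — x3 is true.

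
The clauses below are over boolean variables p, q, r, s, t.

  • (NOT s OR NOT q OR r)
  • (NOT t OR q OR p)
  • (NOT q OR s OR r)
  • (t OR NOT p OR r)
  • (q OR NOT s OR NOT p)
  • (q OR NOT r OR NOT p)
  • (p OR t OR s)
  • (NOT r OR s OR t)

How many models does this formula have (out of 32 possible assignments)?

9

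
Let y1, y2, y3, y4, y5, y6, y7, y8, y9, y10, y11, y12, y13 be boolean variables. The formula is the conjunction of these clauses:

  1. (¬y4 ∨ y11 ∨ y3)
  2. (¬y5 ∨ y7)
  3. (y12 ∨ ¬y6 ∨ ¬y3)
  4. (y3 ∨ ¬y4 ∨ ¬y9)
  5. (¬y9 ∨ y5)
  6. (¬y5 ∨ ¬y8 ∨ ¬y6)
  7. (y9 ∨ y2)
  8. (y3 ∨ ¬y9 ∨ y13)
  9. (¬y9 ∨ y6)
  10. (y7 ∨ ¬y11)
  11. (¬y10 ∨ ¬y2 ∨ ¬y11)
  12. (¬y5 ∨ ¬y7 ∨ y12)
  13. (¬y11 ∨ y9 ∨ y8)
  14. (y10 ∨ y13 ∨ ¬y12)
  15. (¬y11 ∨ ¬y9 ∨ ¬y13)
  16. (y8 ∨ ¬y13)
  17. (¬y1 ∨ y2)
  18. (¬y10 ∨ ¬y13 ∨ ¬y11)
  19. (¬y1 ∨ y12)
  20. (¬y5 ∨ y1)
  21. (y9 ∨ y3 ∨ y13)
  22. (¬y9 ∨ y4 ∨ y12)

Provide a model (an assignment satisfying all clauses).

y1=0  y2=1  y3=1  y4=1  y5=0  y6=0  y7=1  y8=0  y9=0  y10=1  y11=0  y12=0  y13=0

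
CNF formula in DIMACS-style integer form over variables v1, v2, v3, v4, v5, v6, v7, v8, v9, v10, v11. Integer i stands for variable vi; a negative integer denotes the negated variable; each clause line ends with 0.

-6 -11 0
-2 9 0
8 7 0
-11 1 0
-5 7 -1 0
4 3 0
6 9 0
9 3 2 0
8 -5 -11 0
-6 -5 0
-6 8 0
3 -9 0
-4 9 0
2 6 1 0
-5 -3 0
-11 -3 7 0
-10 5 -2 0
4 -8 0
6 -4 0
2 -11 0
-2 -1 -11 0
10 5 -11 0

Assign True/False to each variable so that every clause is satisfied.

v1 = F, v2 = T, v3 = T, v4 = T, v5 = F, v6 = T, v7 = T, v8 = T, v9 = T, v10 = F, v11 = F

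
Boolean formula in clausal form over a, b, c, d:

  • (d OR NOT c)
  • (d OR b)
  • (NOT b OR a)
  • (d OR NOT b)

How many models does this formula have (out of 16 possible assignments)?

6

The models are:
  a=F b=F c=F d=T
  a=F b=F c=T d=T
  a=T b=F c=F d=T
  a=T b=F c=T d=T
  a=T b=T c=F d=T
  a=T b=T c=T d=T
Count: 6.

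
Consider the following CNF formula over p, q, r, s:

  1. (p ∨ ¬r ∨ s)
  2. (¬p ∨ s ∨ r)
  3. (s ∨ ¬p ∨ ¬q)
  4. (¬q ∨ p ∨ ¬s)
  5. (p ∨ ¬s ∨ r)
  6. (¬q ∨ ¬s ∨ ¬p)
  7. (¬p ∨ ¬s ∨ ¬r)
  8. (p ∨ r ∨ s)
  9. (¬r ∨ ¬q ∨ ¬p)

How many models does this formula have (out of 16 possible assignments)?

3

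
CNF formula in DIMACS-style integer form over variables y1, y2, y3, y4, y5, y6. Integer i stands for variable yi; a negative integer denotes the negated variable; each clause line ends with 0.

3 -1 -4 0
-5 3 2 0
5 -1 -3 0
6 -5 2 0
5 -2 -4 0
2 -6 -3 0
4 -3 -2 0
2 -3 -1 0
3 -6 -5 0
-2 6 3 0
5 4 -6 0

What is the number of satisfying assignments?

10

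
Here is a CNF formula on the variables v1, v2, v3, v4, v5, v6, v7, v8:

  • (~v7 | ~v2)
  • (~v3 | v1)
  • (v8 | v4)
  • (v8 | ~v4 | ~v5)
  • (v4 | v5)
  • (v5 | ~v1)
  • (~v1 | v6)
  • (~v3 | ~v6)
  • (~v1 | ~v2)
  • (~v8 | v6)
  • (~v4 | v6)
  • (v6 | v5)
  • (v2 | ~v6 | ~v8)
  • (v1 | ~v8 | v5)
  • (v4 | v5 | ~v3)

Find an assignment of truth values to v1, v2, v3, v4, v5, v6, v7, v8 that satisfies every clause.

v1 = False, v2 = False, v3 = False, v4 = True, v5 = False, v6 = True, v7 = True, v8 = False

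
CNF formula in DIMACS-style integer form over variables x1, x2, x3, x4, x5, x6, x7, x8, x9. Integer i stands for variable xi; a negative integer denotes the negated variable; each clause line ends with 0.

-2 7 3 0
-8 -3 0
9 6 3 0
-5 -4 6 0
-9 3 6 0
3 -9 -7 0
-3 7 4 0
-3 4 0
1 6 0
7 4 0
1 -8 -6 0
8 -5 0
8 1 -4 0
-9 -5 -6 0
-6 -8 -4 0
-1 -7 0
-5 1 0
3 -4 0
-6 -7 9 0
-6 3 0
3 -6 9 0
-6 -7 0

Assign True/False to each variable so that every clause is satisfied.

Pure literal: x5 appears only negated; assign x5 = False.
Branch on x1: take x1 = True.
  then x7 is forced to False.
  then x4 is forced to True.
  then x3 is forced to True.
  then x8 is forced to False.
x2, x6, x9 are now unconstrained; take x2 = True, x6 = True, x9 = False.

x1=True, x2=True, x3=True, x4=True, x5=False, x6=True, x7=False, x8=False, x9=False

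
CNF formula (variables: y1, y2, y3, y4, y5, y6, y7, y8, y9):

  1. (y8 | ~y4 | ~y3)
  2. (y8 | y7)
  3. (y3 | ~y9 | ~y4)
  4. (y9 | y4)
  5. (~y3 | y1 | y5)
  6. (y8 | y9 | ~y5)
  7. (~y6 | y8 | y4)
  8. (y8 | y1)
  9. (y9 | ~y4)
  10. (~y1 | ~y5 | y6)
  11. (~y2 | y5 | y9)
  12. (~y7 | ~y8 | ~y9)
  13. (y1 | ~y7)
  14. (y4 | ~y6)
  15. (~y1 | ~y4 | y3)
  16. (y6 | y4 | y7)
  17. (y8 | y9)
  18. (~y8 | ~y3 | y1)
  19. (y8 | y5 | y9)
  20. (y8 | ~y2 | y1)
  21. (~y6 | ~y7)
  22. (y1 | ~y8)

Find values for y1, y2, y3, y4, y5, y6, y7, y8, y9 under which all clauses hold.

y1=T  y2=T  y3=T  y4=T  y5=F  y6=F  y7=F  y8=T  y9=T

Try y1 = True.
The remaining clauses are satisfied by y2 = True, y3 = True, y4 = True, y5 = False, y6 = False, y7 = False, y8 = True, y9 = True.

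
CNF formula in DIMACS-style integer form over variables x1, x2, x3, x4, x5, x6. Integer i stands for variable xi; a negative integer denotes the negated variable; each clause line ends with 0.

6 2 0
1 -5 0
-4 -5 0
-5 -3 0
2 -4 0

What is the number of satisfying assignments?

Case analysis on x5 and x2:
  x5=1, x2=1: remaining (x1,x3,x4,x6) ∈ {(1,0,0,0); (1,0,0,1)} — 2.
  x5=1, x2=0: remaining (x1,x3,x4,x6) ∈ {(1,0,0,1)} — 1.
  x5=0, x2=1: x1, x3, x4, x6 free → 2^4 = 16.
  x5=0, x2=0: remaining (x1,x3,x4,x6) ∈ {(0,0,0,1); (0,1,0,1); (1,0,0,1); (1,1,0,1)} — 4.
Total: 2 + 1 + 16 + 4 = 23.

23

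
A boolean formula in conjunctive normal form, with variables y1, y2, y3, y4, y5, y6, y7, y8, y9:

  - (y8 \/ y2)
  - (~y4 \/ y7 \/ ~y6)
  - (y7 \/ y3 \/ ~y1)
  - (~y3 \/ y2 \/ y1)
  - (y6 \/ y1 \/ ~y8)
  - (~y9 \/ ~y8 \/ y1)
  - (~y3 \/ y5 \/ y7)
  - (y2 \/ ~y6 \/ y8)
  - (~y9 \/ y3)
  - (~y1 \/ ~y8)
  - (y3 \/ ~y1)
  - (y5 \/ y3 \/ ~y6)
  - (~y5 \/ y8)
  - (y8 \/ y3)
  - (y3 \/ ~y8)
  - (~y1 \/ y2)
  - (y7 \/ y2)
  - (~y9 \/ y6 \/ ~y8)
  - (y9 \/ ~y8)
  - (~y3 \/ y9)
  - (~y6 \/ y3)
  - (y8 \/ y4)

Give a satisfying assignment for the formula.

y1=1, y2=1, y3=1, y4=1, y5=0, y6=1, y7=1, y8=0, y9=1

Check each clause:
  1. (y2 \/ y8) — y2 is true.
  2. (~y6 \/ ~y4 \/ y7) — y7 is true.
  3. (~y1 \/ y3 \/ y7) — y3 is true.
  4. (y2 \/ y1 \/ ~y3) — y1 is true.
  5. (~y8 \/ y1 \/ y6) — ~y8 is true.
  6. (~y9 \/ ~y8 \/ y1) — ~y8 is true.
  7. (~y3 \/ y5 \/ y7) — y7 is true.
  8. (y8 \/ ~y6 \/ y2) — y2 is true.
  9. (~y9 \/ y3) — y3 is true.
  10. (~y8 \/ ~y1) — ~y8 is true.
  11. (~y1 \/ y3) — y3 is true.
  12. (~y6 \/ y5 \/ y3) — y3 is true.
  13. (~y5 \/ y8) — ~y5 is true.
  14. (y3 \/ y8) — y3 is true.
  15. (~y8 \/ y3) — ~y8 is true.
  16. (~y1 \/ y2) — y2 is true.
  17. (y2 \/ y7) — y2 is true.
  18. (~y8 \/ ~y9 \/ y6) — ~y8 is true.
  19. (y9 \/ ~y8) — ~y8 is true.
  20. (~y3 \/ y9) — y9 is true.
  21. (y3 \/ ~y6) — y3 is true.
  22. (y8 \/ y4) — y4 is true.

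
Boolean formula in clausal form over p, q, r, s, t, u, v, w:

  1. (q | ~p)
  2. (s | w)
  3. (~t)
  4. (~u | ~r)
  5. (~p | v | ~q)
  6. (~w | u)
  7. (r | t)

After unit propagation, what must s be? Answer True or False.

True

(~t) is a unit clause: t = False.
From (r | t) and t = False: r = True.
(~r | ~u) with r = True leaves only ~u, so u = False.
In (u | ~w), u is now false; ~w must hold, so w = False.
In (w | s), w is now false; s must hold, so s = True.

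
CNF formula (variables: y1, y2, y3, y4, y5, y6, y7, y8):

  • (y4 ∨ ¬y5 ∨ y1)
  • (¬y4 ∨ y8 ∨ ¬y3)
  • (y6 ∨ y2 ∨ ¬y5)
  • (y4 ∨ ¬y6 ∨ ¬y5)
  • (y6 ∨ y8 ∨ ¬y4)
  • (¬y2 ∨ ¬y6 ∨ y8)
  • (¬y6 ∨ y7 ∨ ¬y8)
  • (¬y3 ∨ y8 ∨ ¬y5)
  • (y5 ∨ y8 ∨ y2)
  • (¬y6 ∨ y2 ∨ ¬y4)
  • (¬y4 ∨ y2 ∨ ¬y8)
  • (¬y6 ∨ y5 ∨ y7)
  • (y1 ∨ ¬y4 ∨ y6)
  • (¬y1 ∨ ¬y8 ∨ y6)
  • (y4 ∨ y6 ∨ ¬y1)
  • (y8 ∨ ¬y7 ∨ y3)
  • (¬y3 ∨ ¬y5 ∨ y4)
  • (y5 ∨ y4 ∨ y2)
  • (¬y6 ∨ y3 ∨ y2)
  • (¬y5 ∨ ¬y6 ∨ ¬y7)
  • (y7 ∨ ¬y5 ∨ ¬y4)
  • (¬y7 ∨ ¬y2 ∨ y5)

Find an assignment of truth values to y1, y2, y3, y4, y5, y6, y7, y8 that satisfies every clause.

y1=F  y2=T  y3=F  y4=F  y5=F  y6=F  y7=F  y8=F

Check each clause:
  1. (¬y5 ∨ y1 ∨ y4) — ¬y5 is true.
  2. (¬y3 ∨ y8 ∨ ¬y4) — ¬y4 is true.
  3. (y6 ∨ ¬y5 ∨ y2) — y2 is true.
  4. (¬y5 ∨ y4 ∨ ¬y6) — ¬y6 is true.
  5. (y8 ∨ ¬y4 ∨ y6) — ¬y4 is true.
  6. (¬y2 ∨ y8 ∨ ¬y6) — ¬y6 is true.
  7. (¬y6 ∨ ¬y8 ∨ y7) — ¬y8 is true.
  8. (¬y5 ∨ y8 ∨ ¬y3) — ¬y5 is true.
  9. (y8 ∨ y2 ∨ y5) — y2 is true.
  10. (y2 ∨ ¬y4 ∨ ¬y6) — y2 is true.
  11. (¬y8 ∨ y2 ∨ ¬y4) — ¬y8 is true.
  12. (y5 ∨ y7 ∨ ¬y6) — ¬y6 is true.
  13. (y1 ∨ y6 ∨ ¬y4) — ¬y4 is true.
  14. (¬y1 ∨ ¬y8 ∨ y6) — ¬y8 is true.
  15. (¬y1 ∨ y6 ∨ y4) — ¬y1 is true.
  16. (y3 ∨ ¬y7 ∨ y8) — ¬y7 is true.
  17. (y4 ∨ ¬y3 ∨ ¬y5) — ¬y5 is true.
  18. (y4 ∨ y5 ∨ y2) — y2 is true.
  19. (y3 ∨ y2 ∨ ¬y6) — y2 is true.
  20. (¬y5 ∨ ¬y6 ∨ ¬y7) — ¬y7 is true.
  21. (¬y5 ∨ y7 ∨ ¬y4) — ¬y5 is true.
  22. (¬y2 ∨ y5 ∨ ¬y7) — ¬y7 is true.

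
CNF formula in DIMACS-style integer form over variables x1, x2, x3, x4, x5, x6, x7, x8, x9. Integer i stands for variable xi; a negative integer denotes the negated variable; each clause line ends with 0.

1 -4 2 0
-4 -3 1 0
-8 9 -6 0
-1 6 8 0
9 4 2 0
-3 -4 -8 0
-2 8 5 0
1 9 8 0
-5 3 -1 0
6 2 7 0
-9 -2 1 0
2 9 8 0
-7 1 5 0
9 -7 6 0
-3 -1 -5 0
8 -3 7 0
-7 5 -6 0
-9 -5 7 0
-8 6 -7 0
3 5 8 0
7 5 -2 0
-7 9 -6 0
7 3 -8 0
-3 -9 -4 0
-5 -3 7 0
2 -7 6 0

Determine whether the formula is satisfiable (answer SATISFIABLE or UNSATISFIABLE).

SATISFIABLE

Branch on x1: take x1 = False.
Branch on x2: take x2 = False.
  then x4 is forced to False.
  then x9 is forced to True.
Branch on x3: take x3 = False.
For the remaining variables, x5 = True, x6 = True, x7 = True, x8 = False works.
So x1=False, x2=False, x3=False, x4=False, x5=True, x6=True, x7=True, x8=False, x9=True is a satisfying assignment.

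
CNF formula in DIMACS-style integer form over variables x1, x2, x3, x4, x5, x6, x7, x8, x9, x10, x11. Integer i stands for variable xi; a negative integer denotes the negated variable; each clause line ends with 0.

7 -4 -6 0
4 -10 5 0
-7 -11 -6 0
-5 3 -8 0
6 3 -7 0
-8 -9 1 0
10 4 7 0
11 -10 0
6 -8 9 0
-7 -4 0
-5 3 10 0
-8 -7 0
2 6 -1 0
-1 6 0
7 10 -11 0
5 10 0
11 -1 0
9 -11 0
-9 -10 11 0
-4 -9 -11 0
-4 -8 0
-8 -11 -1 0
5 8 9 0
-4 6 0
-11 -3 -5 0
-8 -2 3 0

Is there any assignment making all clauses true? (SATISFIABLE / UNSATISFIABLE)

SATISFIABLE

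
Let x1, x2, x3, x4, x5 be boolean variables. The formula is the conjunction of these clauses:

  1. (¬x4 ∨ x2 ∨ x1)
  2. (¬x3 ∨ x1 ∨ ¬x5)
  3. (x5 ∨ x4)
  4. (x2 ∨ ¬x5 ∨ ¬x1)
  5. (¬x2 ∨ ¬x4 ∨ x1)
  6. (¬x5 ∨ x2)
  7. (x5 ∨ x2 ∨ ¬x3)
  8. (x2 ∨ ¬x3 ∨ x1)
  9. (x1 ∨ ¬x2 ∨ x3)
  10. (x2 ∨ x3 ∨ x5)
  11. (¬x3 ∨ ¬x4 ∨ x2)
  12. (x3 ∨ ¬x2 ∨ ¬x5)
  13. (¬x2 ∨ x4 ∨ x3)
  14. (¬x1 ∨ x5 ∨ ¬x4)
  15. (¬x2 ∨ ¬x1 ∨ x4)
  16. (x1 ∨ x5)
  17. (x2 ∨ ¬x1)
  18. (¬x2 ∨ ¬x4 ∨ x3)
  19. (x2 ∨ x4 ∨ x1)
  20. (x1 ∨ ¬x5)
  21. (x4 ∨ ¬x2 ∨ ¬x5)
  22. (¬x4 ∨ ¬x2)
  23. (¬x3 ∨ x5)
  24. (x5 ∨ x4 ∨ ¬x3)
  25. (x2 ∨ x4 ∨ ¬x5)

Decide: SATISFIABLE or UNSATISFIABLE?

UNSATISFIABLE

x2 = True:
  propagation gives x4=False, x5=True; an empty clause results — contradiction.
x2 = False:
  propagation gives x5=False, x4=True, x1=True; an empty clause results — contradiction.
Every branch closes, so no satisfying assignment exists.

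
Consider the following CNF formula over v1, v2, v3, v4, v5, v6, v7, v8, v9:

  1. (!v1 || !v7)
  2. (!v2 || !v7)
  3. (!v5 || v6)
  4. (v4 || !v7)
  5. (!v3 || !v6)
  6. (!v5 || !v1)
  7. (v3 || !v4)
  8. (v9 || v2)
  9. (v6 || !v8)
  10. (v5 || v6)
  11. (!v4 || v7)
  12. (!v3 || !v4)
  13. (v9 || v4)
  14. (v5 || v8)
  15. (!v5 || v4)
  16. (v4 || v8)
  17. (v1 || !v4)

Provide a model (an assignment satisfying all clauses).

v1=T, v2=T, v3=F, v4=F, v5=F, v6=T, v7=F, v8=T, v9=T

Check each clause:
  1. (!v1 || !v7) — !v7 is true.
  2. (!v2 || !v7) — !v7 is true.
  3. (!v5 || v6) — !v5 is true.
  4. (!v7 || v4) — !v7 is true.
  5. (!v3 || !v6) — !v3 is true.
  6. (!v1 || !v5) — !v5 is true.
  7. (v3 || !v4) — !v4 is true.
  8. (v9 || v2) — v9 is true.
  9. (v6 || !v8) — v6 is true.
  10. (v6 || v5) — v6 is true.
  11. (v7 || !v4) — !v4 is true.
  12. (!v3 || !v4) — !v4 is true.
  13. (v4 || v9) — v9 is true.
  14. (v8 || v5) — v8 is true.
  15. (!v5 || v4) — !v5 is true.
  16. (v8 || v4) — v8 is true.
  17. (!v4 || v1) — v1 is true.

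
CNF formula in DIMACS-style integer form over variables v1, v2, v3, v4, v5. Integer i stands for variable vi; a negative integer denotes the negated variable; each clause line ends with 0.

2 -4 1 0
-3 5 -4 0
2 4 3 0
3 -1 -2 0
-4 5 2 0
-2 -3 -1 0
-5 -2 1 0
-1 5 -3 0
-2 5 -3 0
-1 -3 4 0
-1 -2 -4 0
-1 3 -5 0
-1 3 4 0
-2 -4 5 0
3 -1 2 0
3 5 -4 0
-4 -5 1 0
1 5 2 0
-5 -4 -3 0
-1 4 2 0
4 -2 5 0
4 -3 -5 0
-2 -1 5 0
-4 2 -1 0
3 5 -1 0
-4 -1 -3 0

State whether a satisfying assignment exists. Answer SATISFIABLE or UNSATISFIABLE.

v1 = True:
  v3 = True:
    propagation gives v2=False, v5=True, v4=True; an empty clause results — contradiction.
  v3 = False:
    propagation gives v2=False; an empty clause results — contradiction.
v1 = False:
  v5 = True:
    propagation gives v2=False, v4=False, v3=True; an empty clause results — contradiction.
  v5 = False:
    propagation gives v2=True, v3=False, v4=False; an empty clause results — contradiction.
Every branch closes, so no satisfying assignment exists.

UNSATISFIABLE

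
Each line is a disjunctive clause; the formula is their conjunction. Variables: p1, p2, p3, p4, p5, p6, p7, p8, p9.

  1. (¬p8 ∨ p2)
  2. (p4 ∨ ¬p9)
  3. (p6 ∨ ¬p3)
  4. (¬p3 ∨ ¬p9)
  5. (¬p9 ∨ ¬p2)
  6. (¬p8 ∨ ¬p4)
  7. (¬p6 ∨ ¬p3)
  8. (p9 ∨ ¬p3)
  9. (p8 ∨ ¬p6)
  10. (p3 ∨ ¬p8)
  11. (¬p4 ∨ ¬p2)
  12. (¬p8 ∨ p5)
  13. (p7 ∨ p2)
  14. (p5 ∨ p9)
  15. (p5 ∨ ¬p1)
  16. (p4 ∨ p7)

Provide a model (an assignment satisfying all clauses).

p1=1, p2=0, p3=0, p4=1, p5=1, p6=0, p7=1, p8=0, p9=1

Check each clause:
  1. (p2 ∨ ¬p8) — ¬p8 is true.
  2. (¬p9 ∨ p4) — p4 is true.
  3. (p6 ∨ ¬p3) — ¬p3 is true.
  4. (¬p3 ∨ ¬p9) — ¬p3 is true.
  5. (¬p9 ∨ ¬p2) — ¬p2 is true.
  6. (¬p8 ∨ ¬p4) — ¬p8 is true.
  7. (¬p6 ∨ ¬p3) — ¬p6 is true.
  8. (¬p3 ∨ p9) — p9 is true.
  9. (p8 ∨ ¬p6) — ¬p6 is true.
  10. (¬p8 ∨ p3) — ¬p8 is true.
  11. (¬p4 ∨ ¬p2) — ¬p2 is true.
  12. (¬p8 ∨ p5) — ¬p8 is true.
  13. (p2 ∨ p7) — p7 is true.
  14. (p9 ∨ p5) — p9 is true.
  15. (¬p1 ∨ p5) — p5 is true.
  16. (p7 ∨ p4) — p4 is true.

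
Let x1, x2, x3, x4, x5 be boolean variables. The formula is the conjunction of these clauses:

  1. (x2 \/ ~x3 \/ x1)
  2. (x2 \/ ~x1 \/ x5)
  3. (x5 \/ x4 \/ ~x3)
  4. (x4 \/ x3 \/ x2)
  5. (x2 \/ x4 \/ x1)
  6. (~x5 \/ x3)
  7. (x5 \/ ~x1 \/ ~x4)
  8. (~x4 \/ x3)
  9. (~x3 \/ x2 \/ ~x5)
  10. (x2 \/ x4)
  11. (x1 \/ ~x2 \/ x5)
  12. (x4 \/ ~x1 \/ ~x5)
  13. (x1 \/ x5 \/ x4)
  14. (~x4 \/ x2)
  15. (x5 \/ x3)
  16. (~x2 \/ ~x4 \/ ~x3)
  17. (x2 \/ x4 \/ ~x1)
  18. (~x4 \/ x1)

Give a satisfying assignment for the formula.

x1=F, x2=T, x3=T, x4=F, x5=T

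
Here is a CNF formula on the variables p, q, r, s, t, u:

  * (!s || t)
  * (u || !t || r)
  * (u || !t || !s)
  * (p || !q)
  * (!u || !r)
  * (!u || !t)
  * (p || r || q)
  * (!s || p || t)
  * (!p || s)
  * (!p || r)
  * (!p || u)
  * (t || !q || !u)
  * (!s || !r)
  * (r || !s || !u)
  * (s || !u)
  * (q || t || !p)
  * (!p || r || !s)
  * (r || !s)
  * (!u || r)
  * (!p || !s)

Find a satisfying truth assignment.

p=False  q=False  r=True  s=False  t=True  u=False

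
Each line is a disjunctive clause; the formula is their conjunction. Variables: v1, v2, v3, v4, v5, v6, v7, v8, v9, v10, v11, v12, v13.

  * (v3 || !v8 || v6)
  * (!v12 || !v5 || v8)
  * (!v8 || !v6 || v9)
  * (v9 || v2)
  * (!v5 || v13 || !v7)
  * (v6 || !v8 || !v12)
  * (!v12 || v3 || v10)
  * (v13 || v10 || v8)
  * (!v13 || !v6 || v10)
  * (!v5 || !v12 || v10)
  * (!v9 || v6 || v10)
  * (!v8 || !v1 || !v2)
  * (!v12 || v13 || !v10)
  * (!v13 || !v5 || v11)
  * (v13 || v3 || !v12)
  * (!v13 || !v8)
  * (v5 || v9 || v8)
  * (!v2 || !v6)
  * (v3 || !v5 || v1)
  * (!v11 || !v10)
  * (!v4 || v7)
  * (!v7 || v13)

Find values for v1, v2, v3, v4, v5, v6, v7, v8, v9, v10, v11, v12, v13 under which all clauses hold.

v4 occurs only negated in the remaining clauses — set v4 = False.
Branch on v1: take v1 = True.
Try v2 = True.
  then v8 is forced to False.
  then v6 is forced to False.
Set v3 = False and propagate.
The remaining clauses are satisfied by v5 = False, v7 = False, v9 = True, v10 = True, v11 = False, v12 = True, v13 = True.

v1 = T, v2 = T, v3 = F, v4 = F, v5 = F, v6 = F, v7 = F, v8 = F, v9 = T, v10 = T, v11 = F, v12 = T, v13 = T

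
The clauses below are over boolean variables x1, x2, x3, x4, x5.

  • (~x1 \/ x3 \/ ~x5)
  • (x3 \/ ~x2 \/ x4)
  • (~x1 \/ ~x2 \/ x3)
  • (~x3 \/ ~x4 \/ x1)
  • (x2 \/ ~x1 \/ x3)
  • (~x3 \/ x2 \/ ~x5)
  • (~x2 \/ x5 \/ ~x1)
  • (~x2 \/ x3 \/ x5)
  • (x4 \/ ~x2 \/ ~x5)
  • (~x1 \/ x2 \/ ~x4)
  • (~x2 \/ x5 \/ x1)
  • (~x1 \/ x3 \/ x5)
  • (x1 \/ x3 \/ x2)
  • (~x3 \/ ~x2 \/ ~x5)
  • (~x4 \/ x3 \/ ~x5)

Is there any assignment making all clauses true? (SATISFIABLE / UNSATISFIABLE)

Set x1 = False and propagate.
The remaining clauses are satisfied by x2 = False, x3 = True, x4 = False, x5 = False.
Every clause has at least one true literal under this assignment.
So x1 = False, x2 = False, x3 = True, x4 = False, x5 = False is a satisfying assignment.

SATISFIABLE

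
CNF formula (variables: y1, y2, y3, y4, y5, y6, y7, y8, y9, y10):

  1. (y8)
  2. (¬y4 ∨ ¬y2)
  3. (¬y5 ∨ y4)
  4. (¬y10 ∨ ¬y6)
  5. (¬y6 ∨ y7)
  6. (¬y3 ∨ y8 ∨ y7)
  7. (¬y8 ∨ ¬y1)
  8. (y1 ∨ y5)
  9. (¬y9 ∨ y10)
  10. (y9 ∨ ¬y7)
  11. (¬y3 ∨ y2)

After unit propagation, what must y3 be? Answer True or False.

(y8) stands alone — y8 = True.
(¬y1 ∨ ¬y8): since y8 = True, the clause reduces to (¬y1). y1 = False.
(y1 ∨ y5): since y1 = False, the clause reduces to (y5). y5 = True.
In (¬y5 ∨ y4), ¬y5 is now false; y4 must hold, so y4 = True.
(¬y4 ∨ ¬y2) with y4 = True leaves only ¬y2, so y2 = False.
(¬y3 ∨ y2): since y2 = False, the clause reduces to (¬y3). y3 = False.

False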